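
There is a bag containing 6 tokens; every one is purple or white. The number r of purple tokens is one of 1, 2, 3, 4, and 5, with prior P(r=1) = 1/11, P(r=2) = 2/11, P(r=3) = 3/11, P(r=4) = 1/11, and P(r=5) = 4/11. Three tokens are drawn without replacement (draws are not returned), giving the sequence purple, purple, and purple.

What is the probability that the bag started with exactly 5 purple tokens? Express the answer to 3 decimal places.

0.851

Under each hypothesis, the probability of the observed sequence is: P(data | r = 1) = (1/6)(0/5) = 0; P(data | r = 2) = (2/6)(1/5)(0/4) = 0; P(data | r = 3) = (3/6)(2/5)(1/4) = 1/20; P(data | r = 4) = (4/6)(3/5)(2/4) = 1/5; P(data | r = 5) = (5/6)(4/5)(3/4) = 1/2.
The prior-weighted likelihoods are 1/11 · 0 = 0, 2/11 · 0 = 0, 3/11 · 1/20 = 3/220, 1/11 · 1/5 = 1/55, 4/11 · 1/2 = 2/11; these sum to 47/220.
By Bayes' rule, P(r = 5 | data) = (2/11) / (47/220) = 40/47.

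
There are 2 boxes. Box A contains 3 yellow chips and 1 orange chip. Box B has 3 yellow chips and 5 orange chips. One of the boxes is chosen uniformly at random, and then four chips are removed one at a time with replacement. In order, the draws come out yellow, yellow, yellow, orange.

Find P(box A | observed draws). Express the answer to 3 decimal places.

The likelihood of the observed sequence under each hypothesis: P(data | box A) = (3/4)(3/4)(3/4)(1/4) = 0.10547; P(data | box B) = (3/8)(3/8)(3/8)(5/8) = 0.032959.
The prior-weighted likelihoods are 1/2 · 0.10547 = 0.052734, 1/2 · 0.032959 = 0.016479; these sum to 0.069214.
Hence P(box A | data) = (0.052734) / (0.069214) = 0.7619.

0.762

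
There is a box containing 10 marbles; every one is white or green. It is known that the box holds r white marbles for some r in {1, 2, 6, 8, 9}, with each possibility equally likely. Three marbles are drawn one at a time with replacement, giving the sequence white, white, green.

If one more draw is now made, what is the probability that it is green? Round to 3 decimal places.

0.317

For each hypothesis, P(data | H) works out to: P(data | r = 1) = (1/10)(1/10)(9/10) = 0.009; P(data | r = 2) = (2/10)(2/10)(8/10) = 0.032; P(data | r = 6) = (6/10)(6/10)(4/10) = 0.144; P(data | r = 8) = (8/10)(8/10)(2/10) = 0.128; P(data | r = 9) = (9/10)(9/10)(1/10) = 0.081.
Multiplying each by its prior: 1/5 · 0.009 = 0.0018, 1/5 · 0.032 = 0.0064, 1/5 · 0.144 = 0.0288, 1/5 · 0.128 = 0.0256, 1/5 · 0.081 = 0.0162; with total 0.0788.
Normalising, the posterior is P(r = 1 | data) = 0.022843, P(r = 2 | data) = 0.081218, P(r = 6 | data) = 0.36548, P(r = 8 | data) = 0.32487, P(r = 9 | data) = 0.20558.
Averaging over the posterior, P(green next | data) = (9/10)(0.022843) + (4/5)(0.081218) + (2/5)(0.36548) + (1/5)(0.32487) + (1/10)(0.20558) = 0.31726.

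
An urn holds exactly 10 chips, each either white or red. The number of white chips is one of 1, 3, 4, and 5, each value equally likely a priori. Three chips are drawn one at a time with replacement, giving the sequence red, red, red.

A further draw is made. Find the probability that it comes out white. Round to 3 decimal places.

0.230

Compute the likelihood of the observed sequence for each case: P(data | r = 1) = (9/10)(9/10)(9/10) = 0.729; P(data | r = 3) = (7/10)(7/10)(7/10) = 0.343; P(data | r = 4) = (6/10)(6/10)(6/10) = 0.216; P(data | r = 5) = (5/10)(5/10)(5/10) = 0.125.
The prior-weighted likelihoods are 1/4 · 0.729 = 0.18225, 1/4 · 0.343 = 0.08575, 1/4 · 0.216 = 0.054, 1/4 · 0.125 = 0.03125; summing to 0.35325.
Dividing through by the total gives posterior P(r = 1 | data) = 0.51592, P(r = 3 | data) = 0.24275, P(r = 4 | data) = 0.15287, P(r = 5 | data) = 0.088464.
Averaging over the posterior, P(white next | data) = (1/10)(0.51592) + (3/10)(0.24275) + (2/5)(0.15287) + (1/2)(0.088464) = 0.22979.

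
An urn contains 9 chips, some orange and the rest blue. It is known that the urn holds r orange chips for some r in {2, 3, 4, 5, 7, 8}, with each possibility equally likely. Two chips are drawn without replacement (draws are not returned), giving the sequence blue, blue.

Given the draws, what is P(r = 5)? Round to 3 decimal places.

0.113

Compute the likelihood of the observed sequence for each case: P(data | r = 2) = (7/9)(6/8) = 7/12; P(data | r = 3) = (6/9)(5/8) = 5/12; P(data | r = 4) = (5/9)(4/8) = 5/18; P(data | r = 5) = (4/9)(3/8) = 1/6; P(data | r = 7) = (2/9)(1/8) = 1/36; P(data | r = 8) = (1/9)(0/8) = 0.
Multiplying each by its prior: 1/6 · 7/12 = 7/72, 1/6 · 5/12 = 5/72, 1/6 · 5/18 = 5/108, 1/6 · 1/6 = 1/36, 1/6 · 1/36 = 1/216, 1/6 · 0 = 0; summing to 53/216.
Hence P(r = 5 | data) = (1/36) / (53/216) = 6/53.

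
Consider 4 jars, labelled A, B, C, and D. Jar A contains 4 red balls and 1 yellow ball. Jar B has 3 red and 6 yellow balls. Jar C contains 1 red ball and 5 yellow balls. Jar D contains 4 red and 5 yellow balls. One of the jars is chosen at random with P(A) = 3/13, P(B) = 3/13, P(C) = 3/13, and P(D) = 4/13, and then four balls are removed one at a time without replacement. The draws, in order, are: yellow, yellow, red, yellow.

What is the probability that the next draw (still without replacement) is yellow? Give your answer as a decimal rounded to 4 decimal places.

0.7162

Under each hypothesis, the probability of the observed sequence is: P(data | jar A) = (1/5)(0/4) = 0; P(data | jar B) = (6/9)(5/8)(3/7)(4/6) = 5/42; P(data | jar C) = (5/6)(4/5)(1/4)(3/3) = 1/6; P(data | jar D) = (5/9)(4/8)(4/7)(3/6) = 5/63.
The prior-weighted likelihoods are 3/13 · 0 = 0, 3/13 · 5/42 = 5/182, 3/13 · 1/6 = 1/26, 4/13 · 5/63 = 20/819; these sum to 74/819.
Normalising, the posterior is P(jar A | data) = 0, P(jar B | data) = 45/148, P(jar C | data) = 63/148, P(jar D | data) = 10/37.
So P(yellow next | data) = Σ P(yellow next | H) P(H | data) = (3/5)(45/148) + (1)(63/148) + (2/5)(10/37) = 53/74.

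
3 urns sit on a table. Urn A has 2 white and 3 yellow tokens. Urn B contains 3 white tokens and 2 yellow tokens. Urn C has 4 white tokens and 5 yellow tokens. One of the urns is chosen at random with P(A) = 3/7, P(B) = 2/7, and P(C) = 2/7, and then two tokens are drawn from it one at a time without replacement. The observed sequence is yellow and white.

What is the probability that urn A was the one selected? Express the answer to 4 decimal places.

0.4378

Under each hypothesis, the probability of the observed sequence is: P(data | urn A) = (3/5)(2/4) = 3/10; P(data | urn B) = (2/5)(3/4) = 3/10; P(data | urn C) = (5/9)(4/8) = 5/18.
Weighting by the prior gives 3/7 · 3/10 = 9/70, 2/7 · 3/10 = 3/35, 2/7 · 5/18 = 5/63; these sum to 37/126.
Therefore the posterior P(urn A | data) = (9/70) / (37/126) = 81/185.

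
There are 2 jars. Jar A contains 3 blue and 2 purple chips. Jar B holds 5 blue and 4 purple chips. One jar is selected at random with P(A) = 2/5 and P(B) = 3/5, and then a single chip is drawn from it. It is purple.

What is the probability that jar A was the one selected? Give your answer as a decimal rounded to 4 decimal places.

0.3750

For each hypothesis, P(data | H) works out to: P(data | jar A) = (2/5) = 2/5; P(data | jar B) = (4/9) = 4/9.
Weighting by the prior gives 2/5 · 2/5 = 4/25, 3/5 · 4/9 = 4/15; these sum to 32/75.
By Bayes' rule, P(jar A | data) = (4/25) / (32/75) = 3/8.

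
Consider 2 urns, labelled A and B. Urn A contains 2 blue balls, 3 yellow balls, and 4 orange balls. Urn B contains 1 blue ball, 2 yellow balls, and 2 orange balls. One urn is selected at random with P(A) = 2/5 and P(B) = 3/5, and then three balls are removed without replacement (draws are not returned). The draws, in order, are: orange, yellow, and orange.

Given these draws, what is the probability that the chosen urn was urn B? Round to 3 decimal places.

For each hypothesis, P(data | H) works out to: P(data | urn A) = (4/9)(3/8)(3/7) = 1/14; P(data | urn B) = (2/5)(2/4)(1/3) = 1/15.
Multiplying each by its prior: 2/5 · 1/14 = 1/35, 3/5 · 1/15 = 1/25; these sum to 12/175.
Hence P(urn B | data) = (1/25) / (12/175) = 7/12.

0.583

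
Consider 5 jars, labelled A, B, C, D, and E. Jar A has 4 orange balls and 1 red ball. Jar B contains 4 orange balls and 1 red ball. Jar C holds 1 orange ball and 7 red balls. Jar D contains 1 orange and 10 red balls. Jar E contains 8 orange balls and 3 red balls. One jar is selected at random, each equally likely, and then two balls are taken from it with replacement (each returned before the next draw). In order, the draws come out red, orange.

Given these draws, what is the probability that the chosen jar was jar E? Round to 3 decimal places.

For each hypothesis, P(data | H) works out to: P(data | jar A) = (1/5)(4/5) = 0.16; P(data | jar B) = (1/5)(4/5) = 0.16; P(data | jar C) = (7/8)(1/8) = 0.10938; P(data | jar D) = (10/11)(1/11) = 0.082645; P(data | jar E) = (3/11)(8/11) = 0.19835.
Weighting by the prior gives 1/5 · 0.16 = 0.032, 1/5 · 0.16 = 0.032, 1/5 · 0.10938 = 0.021875, 1/5 · 0.082645 = 0.016529, 1/5 · 0.19835 = 0.039669; summing to 0.14207.
Hence P(jar E | data) = (0.039669) / (0.14207) = 0.27922.

0.279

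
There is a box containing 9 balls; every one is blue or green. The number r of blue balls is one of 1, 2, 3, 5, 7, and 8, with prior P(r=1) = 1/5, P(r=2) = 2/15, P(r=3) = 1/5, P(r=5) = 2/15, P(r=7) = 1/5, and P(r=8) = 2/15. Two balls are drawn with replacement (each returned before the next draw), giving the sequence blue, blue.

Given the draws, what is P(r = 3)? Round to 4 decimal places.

The likelihood of the observed sequence under each hypothesis: P(data | r = 1) = (1/9)(1/9) = 0.012346; P(data | r = 2) = (2/9)(2/9) = 0.049383; P(data | r = 3) = (3/9)(3/9) = 0.11111; P(data | r = 5) = (5/9)(5/9) = 0.30864; P(data | r = 7) = (7/9)(7/9) = 0.60494; P(data | r = 8) = (8/9)(8/9) = 0.79012.
Multiplying each by its prior: 1/5 · 0.012346 = 0.0024691, 2/15 · 0.049383 = 0.0065844, 1/5 · 0.11111 = 0.022222, 2/15 · 0.30864 = 0.041152, 1/5 · 0.60494 = 0.12099, 2/15 · 0.79012 = 0.10535; with total 0.29877.
Hence P(r = 3 | data) = (0.022222) / (0.29877) = 0.07438.

0.0744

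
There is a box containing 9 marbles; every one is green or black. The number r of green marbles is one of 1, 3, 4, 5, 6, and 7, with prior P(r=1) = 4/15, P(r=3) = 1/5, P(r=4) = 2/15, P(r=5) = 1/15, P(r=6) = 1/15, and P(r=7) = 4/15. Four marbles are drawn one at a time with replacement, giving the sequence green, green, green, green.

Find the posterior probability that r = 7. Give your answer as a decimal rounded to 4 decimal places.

The likelihood of the observed sequence under each hypothesis: P(data | r = 1) = (1/9)(1/9)(1/9)(1/9) = 0.00015242; P(data | r = 3) = (3/9)(3/9)(3/9)(3/9) = 0.012346; P(data | r = 4) = (4/9)(4/9)(4/9)(4/9) = 0.039018; P(data | r = 5) = (5/9)(5/9)(5/9)(5/9) = 0.09526; P(data | r = 6) = (6/9)(6/9)(6/9)(6/9) = 0.19753; P(data | r = 7) = (7/9)(7/9)(7/9)(7/9) = 0.36595.
The prior-weighted likelihoods are 4/15 · 0.00015242 = 4.0644e-05, 1/5 · 0.012346 = 0.0024691, 2/15 · 0.039018 = 0.0052025, 1/15 · 0.09526 = 0.0063507, 1/15 · 0.19753 = 0.013169, 4/15 · 0.36595 = 0.097587; summing to 0.12482.
So P(r = 7 | data) = (0.097587) / (0.12482) = 0.78183.

0.7818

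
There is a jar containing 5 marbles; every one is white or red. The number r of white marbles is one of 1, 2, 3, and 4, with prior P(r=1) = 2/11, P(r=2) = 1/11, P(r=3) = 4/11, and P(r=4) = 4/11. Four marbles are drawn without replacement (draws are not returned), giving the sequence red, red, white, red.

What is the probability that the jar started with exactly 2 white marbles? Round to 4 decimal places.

0.2000

Compute the likelihood of the observed sequence for each case: P(data | r = 1) = (4/5)(3/4)(1/3)(2/2) = 1/5; P(data | r = 2) = (3/5)(2/4)(2/3)(1/2) = 1/10; P(data | r = 3) = (2/5)(1/4)(3/3)(0/2) = 0; P(data | r = 4) = (1/5)(0/4) = 0.
Multiplying each by its prior: 2/11 · 1/5 = 2/55, 1/11 · 1/10 = 1/110, 4/11 · 0 = 0, 4/11 · 0 = 0; summing to 1/22.
So P(r = 2 | data) = (1/110) / (1/22) = 1/5.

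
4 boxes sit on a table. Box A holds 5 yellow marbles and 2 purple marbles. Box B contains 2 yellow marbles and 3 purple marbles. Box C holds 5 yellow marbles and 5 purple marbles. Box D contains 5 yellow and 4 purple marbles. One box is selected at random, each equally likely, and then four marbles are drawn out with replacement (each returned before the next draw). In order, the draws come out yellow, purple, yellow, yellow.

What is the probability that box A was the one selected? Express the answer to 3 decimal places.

0.370

Under each hypothesis, the probability of the observed sequence is: P(data | box A) = (5/7)(2/7)(5/7)(5/7) = 0.10412; P(data | box B) = (2/5)(3/5)(2/5)(2/5) = 0.0384; P(data | box C) = (5/10)(5/10)(5/10)(5/10) = 0.0625; P(data | box D) = (5/9)(4/9)(5/9)(5/9) = 0.076208.
Weighting by the prior gives 1/4 · 0.10412 = 0.026031, 1/4 · 0.0384 = 0.0096, 1/4 · 0.0625 = 0.015625, 1/4 · 0.076208 = 0.019052; with total 0.070308.
Therefore the posterior P(box A | data) = (0.026031) / (0.070308) = 0.37024.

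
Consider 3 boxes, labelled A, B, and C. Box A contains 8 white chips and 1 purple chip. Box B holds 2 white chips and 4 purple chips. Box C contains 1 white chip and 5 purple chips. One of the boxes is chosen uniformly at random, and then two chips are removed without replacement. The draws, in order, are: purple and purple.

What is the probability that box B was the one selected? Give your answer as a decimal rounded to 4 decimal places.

Compute the likelihood of the observed sequence for each case: P(data | box A) = (1/9)(0/8) = 0; P(data | box B) = (4/6)(3/5) = 2/5; P(data | box C) = (5/6)(4/5) = 2/3.
Weighting by the prior gives 1/3 · 0 = 0, 1/3 · 2/5 = 2/15, 1/3 · 2/3 = 2/9; these sum to 16/45.
Therefore the posterior P(box B | data) = (2/15) / (16/45) = 3/8.

0.3750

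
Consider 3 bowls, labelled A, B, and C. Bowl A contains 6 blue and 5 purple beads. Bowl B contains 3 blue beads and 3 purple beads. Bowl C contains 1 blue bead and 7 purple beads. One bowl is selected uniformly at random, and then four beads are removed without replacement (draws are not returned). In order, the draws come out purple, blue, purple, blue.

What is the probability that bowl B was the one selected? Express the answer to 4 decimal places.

0.5690

Under each hypothesis, the probability of the observed sequence is: P(data | bowl A) = (5/11)(6/10)(4/9)(5/8) = 5/66; P(data | bowl B) = (3/6)(3/5)(2/4)(2/3) = 1/10; P(data | bowl C) = (7/8)(1/7)(6/6)(0/5) = 0.
The prior-weighted likelihoods are 1/3 · 5/66 = 5/198, 1/3 · 1/10 = 1/30, 1/3 · 0 = 0; summing to 29/495.
By Bayes' rule, P(bowl B | data) = (1/30) / (29/495) = 33/58.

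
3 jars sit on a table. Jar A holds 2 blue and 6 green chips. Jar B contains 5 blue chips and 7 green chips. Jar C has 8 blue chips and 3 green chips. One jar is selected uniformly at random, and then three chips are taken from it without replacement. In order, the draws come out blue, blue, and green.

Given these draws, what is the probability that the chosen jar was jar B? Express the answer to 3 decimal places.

0.341

For each hypothesis, P(data | H) works out to: P(data | jar A) = (2/8)(1/7)(6/6) = 0.035714; P(data | jar B) = (5/12)(4/11)(7/10) = 0.10606; P(data | jar C) = (8/11)(7/10)(3/9) = 0.1697.
Multiplying each by its prior: 1/3 · 0.035714 = 0.011905, 1/3 · 0.10606 = 0.035354, 1/3 · 0.1697 = 0.056566; these sum to 0.10382.
So P(jar B | data) = (0.035354) / (0.10382) = 0.34051.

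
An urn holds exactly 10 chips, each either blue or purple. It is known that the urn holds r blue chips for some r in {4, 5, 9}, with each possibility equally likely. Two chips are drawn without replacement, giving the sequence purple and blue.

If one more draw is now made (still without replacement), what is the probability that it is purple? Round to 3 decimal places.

0.474

Under each hypothesis, the probability of the observed sequence is: P(data | r = 4) = (6/10)(4/9) = 4/15; P(data | r = 5) = (5/10)(5/9) = 5/18; P(data | r = 9) = (1/10)(9/9) = 1/10.
The prior-weighted likelihoods are 1/3 · 4/15 = 4/45, 1/3 · 5/18 = 5/54, 1/3 · 1/10 = 1/30; summing to 29/135.
The posterior is then P(r = 4 | data) = 12/29, P(r = 5 | data) = 25/58, P(r = 9 | data) = 9/58.
Averaging over the posterior, P(purple next | data) = (5/8)(12/29) + (1/2)(25/58) + (0)(9/58) = 55/116.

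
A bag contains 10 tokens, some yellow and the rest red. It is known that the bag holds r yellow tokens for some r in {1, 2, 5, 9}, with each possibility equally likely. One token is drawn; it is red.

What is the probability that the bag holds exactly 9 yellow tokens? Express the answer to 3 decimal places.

0.043

Under each hypothesis, the probability of this draw is: P(data | r = 1) = (9/10) = 9/10; P(data | r = 2) = (8/10) = 4/5; P(data | r = 5) = (5/10) = 1/2; P(data | r = 9) = (1/10) = 1/10.
Multiplying each by its prior: 1/4 · 9/10 = 9/40, 1/4 · 4/5 = 1/5, 1/4 · 1/2 = 1/8, 1/4 · 1/10 = 1/40; these sum to 23/40.
By Bayes' rule, P(r = 9 | data) = (1/40) / (23/40) = 1/23.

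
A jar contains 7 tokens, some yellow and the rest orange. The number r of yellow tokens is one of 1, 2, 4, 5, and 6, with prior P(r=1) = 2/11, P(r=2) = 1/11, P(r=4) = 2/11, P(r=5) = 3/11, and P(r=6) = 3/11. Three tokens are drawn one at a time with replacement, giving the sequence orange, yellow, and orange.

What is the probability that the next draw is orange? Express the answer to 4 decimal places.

0.5441

Under each hypothesis, the probability of the observed sequence is: P(data | r = 1) = (6/7)(1/7)(6/7) = 0.10496; P(data | r = 2) = (5/7)(2/7)(5/7) = 0.14577; P(data | r = 4) = (3/7)(4/7)(3/7) = 0.10496; P(data | r = 5) = (2/7)(5/7)(2/7) = 0.058309; P(data | r = 6) = (1/7)(6/7)(1/7) = 0.017493.
Multiplying each by its prior: 2/11 · 0.10496 = 0.019083, 1/11 · 0.14577 = 0.013252, 2/11 · 0.10496 = 0.019083, 3/11 · 0.058309 = 0.015902, 3/11 · 0.017493 = 0.0047707; these sum to 0.072091.
The posterior is then P(r = 1 | data) = 0.26471, P(r = 2 | data) = 0.18382, P(r = 4 | data) = 0.26471, P(r = 5 | data) = 0.22059, P(r = 6 | data) = 0.066176.
The predictive probability is P(orange next | data) = (6/7)(0.26471) + (5/7)(0.18382) + (3/7)(0.26471) + (2/7)(0.22059) + (1/7)(0.066176) = 0.54412.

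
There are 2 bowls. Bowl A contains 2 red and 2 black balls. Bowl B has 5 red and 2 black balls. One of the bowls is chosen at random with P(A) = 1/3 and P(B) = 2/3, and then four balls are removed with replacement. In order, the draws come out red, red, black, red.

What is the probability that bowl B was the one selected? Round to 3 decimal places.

0.769

The likelihood of the observed sequence under each hypothesis: P(data | bowl A) = (2/4)(2/4)(2/4)(2/4) = 0.0625; P(data | bowl B) = (5/7)(5/7)(2/7)(5/7) = 0.10412.
Weighting by the prior gives 1/3 · 0.0625 = 0.020833, 2/3 · 0.10412 = 0.069416; these sum to 0.090249.
By Bayes' rule, P(bowl B | data) = (0.069416) / (0.090249) = 0.76916.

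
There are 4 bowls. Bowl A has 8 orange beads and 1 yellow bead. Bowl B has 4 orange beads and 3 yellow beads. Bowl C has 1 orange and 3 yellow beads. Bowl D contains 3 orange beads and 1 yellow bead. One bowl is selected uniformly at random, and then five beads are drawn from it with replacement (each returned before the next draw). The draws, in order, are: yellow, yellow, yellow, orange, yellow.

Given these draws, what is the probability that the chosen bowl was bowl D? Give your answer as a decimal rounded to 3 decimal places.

0.029

For each hypothesis, P(data | H) works out to: P(data | bowl A) = (1/9)(1/9)(1/9)(8/9)(1/9) = 0.00013548; P(data | bowl B) = (3/7)(3/7)(3/7)(4/7)(3/7) = 0.019278; P(data | bowl C) = (3/4)(3/4)(3/4)(1/4)(3/4) = 0.079102; P(data | bowl D) = (1/4)(1/4)(1/4)(3/4)(1/4) = 0.0029297.
Multiplying each by its prior: 1/4 · 0.00013548 = 3.387e-05, 1/4 · 0.019278 = 0.0048194, 1/4 · 0.079102 = 0.019775, 1/4 · 0.0029297 = 0.00073242; summing to 0.025361.
Therefore the posterior P(bowl D | data) = (0.00073242) / (0.025361) = 0.02888.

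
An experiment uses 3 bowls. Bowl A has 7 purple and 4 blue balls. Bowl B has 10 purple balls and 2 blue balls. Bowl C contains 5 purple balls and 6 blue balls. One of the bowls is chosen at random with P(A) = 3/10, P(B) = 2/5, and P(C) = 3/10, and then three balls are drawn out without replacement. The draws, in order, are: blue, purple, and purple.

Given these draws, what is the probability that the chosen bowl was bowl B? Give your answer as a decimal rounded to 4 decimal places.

0.3846

The likelihood of the observed sequence under each hypothesis: P(data | bowl A) = (4/11)(7/10)(6/9) = 28/165; P(data | bowl B) = (2/12)(10/11)(9/10) = 3/22; P(data | bowl C) = (6/11)(5/10)(4/9) = 4/33.
Multiplying each by its prior: 3/10 · 28/165 = 14/275, 2/5 · 3/22 = 3/55, 3/10 · 4/33 = 2/55; with total 39/275.
Therefore the posterior P(bowl B | data) = (3/55) / (39/275) = 5/13.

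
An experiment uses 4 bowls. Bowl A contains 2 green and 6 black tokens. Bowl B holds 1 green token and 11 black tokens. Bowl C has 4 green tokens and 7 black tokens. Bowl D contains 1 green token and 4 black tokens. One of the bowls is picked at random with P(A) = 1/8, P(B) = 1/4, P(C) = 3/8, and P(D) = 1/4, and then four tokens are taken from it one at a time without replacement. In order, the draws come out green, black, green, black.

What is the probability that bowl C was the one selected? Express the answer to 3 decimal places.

The likelihood of the observed sequence under each hypothesis: P(data | bowl A) = (2/8)(6/7)(1/6)(5/5) = 0.035714; P(data | bowl B) = (1/12)(11/11)(0/10) = 0; P(data | bowl C) = (4/11)(7/10)(3/9)(6/8) = 0.063636; P(data | bowl D) = (1/5)(4/4)(0/3) = 0.
Multiplying each by its prior: 1/8 · 0.035714 = 0.0044643, 1/4 · 0 = 0, 3/8 · 0.063636 = 0.023864, 1/4 · 0 = 0; with total 0.028328.
So P(bowl C | data) = (0.023864) / (0.028328) = 0.84241.

0.842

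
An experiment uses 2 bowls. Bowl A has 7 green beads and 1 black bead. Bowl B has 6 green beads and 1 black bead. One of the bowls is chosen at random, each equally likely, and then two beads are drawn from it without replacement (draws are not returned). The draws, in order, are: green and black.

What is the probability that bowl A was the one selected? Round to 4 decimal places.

The likelihood of the observed sequence under each hypothesis: P(data | bowl A) = (7/8)(1/7) = 1/8; P(data | bowl B) = (6/7)(1/6) = 1/7.
Multiplying each by its prior: 1/2 · 1/8 = 1/16, 1/2 · 1/7 = 1/14; with total 15/112.
Therefore the posterior P(bowl A | data) = (1/16) / (15/112) = 7/15.

0.4667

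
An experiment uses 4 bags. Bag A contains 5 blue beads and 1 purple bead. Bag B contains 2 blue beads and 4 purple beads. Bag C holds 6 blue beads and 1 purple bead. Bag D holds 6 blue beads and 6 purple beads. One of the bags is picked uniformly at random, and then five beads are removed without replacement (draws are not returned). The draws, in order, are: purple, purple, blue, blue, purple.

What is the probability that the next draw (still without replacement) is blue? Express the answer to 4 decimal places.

The likelihood of the observed sequence under each hypothesis: P(data | bag A) = (1/6)(0/5) = 0; P(data | bag B) = (4/6)(3/5)(2/4)(1/3)(2/2) = 1/15; P(data | bag C) = (1/7)(0/6) = 0; P(data | bag D) = (6/12)(5/11)(6/10)(5/9)(4/8) = 5/132.
The prior-weighted likelihoods are 1/4 · 0 = 0, 1/4 · 1/15 = 1/60, 1/4 · 0 = 0, 1/4 · 5/132 = 5/528; with total 23/880.
Normalising, the posterior is P(bag A | data) = 0, P(bag B | data) = 44/69, P(bag C | data) = 0, P(bag D | data) = 25/69.
Averaging over the posterior, P(blue next | data) = (0)(44/69) + (4/7)(25/69) = 100/483.

0.2070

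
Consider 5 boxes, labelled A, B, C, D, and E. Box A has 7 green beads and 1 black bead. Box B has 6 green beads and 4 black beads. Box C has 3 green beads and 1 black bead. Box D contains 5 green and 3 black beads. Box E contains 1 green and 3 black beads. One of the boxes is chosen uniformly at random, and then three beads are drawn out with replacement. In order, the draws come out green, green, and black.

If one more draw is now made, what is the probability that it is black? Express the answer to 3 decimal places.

For each hypothesis, P(data | H) works out to: P(data | box A) = (7/8)(7/8)(1/8) = 0.095703; P(data | box B) = (6/10)(6/10)(4/10) = 0.144; P(data | box C) = (3/4)(3/4)(1/4) = 0.14062; P(data | box D) = (5/8)(5/8)(3/8) = 0.14648; P(data | box E) = (1/4)(1/4)(3/4) = 0.046875.
Multiplying each by its prior: 1/5 · 0.095703 = 0.019141, 1/5 · 0.144 = 0.0288, 1/5 · 0.14062 = 0.028125, 1/5 · 0.14648 = 0.029297, 1/5 · 0.046875 = 0.009375; these sum to 0.11474.
Dividing through by the total gives posterior P(box A | data) = 0.16682, P(box B | data) = 0.25101, P(box C | data) = 0.24512, P(box D | data) = 0.25534, P(box E | data) = 0.081708.
So P(black next | data) = Σ P(black next | H) P(H | data) = (1/8)(0.16682) + (2/5)(0.25101) + (1/4)(0.24512) + (3/8)(0.25534) + (3/4)(0.081708) = 0.33957.

0.340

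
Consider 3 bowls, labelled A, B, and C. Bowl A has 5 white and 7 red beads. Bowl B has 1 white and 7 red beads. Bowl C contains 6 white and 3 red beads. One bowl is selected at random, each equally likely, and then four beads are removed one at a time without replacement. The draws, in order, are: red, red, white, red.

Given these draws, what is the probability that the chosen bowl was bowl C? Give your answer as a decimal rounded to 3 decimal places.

For each hypothesis, P(data | H) works out to: P(data | bowl A) = (7/12)(6/11)(5/10)(5/9) = 0.088384; P(data | bowl B) = (7/8)(6/7)(1/6)(5/5) = 0.125; P(data | bowl C) = (3/9)(2/8)(6/7)(1/6) = 0.011905.
Weighting by the prior gives 1/3 · 0.088384 = 0.029461, 1/3 · 0.125 = 0.041667, 1/3 · 0.011905 = 0.0039683; summing to 0.075096.
By Bayes' rule, P(bowl C | data) = (0.0039683) / (0.075096) = 0.052842.

0.053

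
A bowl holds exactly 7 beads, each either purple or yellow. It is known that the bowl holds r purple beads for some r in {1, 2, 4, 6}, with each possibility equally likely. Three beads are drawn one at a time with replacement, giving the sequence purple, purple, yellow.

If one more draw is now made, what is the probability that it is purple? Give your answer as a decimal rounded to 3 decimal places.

Compute the likelihood of the observed sequence for each case: P(data | r = 1) = (1/7)(1/7)(6/7) = 6/343; P(data | r = 2) = (2/7)(2/7)(5/7) = 20/343; P(data | r = 4) = (4/7)(4/7)(3/7) = 48/343; P(data | r = 6) = (6/7)(6/7)(1/7) = 36/343.
Multiplying each by its prior: 1/4 · 6/343 = 3/686, 1/4 · 20/343 = 5/343, 1/4 · 48/343 = 12/343, 1/4 · 36/343 = 9/343; summing to 55/686.
Normalising, the posterior is P(r = 1 | data) = 3/55, P(r = 2 | data) = 2/11, P(r = 4 | data) = 24/55, P(r = 6 | data) = 18/55.
So P(purple next | data) = Σ P(purple next | H) P(H | data) = (1/7)(3/55) + (2/7)(2/11) + (4/7)(24/55) + (6/7)(18/55) = 227/385.

0.590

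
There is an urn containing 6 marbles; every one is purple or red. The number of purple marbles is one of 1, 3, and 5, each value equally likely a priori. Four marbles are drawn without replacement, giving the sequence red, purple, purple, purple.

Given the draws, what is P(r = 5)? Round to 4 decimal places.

For each hypothesis, P(data | H) works out to: P(data | r = 1) = (5/6)(1/5)(0/4) = 0; P(data | r = 3) = (3/6)(3/5)(2/4)(1/3) = 1/20; P(data | r = 5) = (1/6)(5/5)(4/4)(3/3) = 1/6.
The prior-weighted likelihoods are 1/3 · 0 = 0, 1/3 · 1/20 = 1/60, 1/3 · 1/6 = 1/18; with total 13/180.
Therefore the posterior P(r = 5 | data) = (1/18) / (13/180) = 10/13.

0.7692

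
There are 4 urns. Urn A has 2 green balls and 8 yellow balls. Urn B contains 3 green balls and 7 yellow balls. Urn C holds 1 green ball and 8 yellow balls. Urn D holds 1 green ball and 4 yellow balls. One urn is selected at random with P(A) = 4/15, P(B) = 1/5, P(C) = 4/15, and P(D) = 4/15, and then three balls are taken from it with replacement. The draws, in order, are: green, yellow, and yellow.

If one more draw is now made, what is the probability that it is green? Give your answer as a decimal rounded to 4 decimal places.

0.2071

Under each hypothesis, the probability of the observed sequence is: P(data | urn A) = (2/10)(8/10)(8/10) = 0.128; P(data | urn B) = (3/10)(7/10)(7/10) = 0.147; P(data | urn C) = (1/9)(8/9)(8/9) = 0.087791; P(data | urn D) = (1/5)(4/5)(4/5) = 0.128.
Multiplying each by its prior: 4/15 · 0.128 = 0.034133, 1/5 · 0.147 = 0.0294, 4/15 · 0.087791 = 0.023411, 4/15 · 0.128 = 0.034133; summing to 0.12108.
Normalising, the posterior is P(urn A | data) = 0.28191, P(urn B | data) = 0.24282, P(urn C | data) = 0.19336, P(urn D | data) = 0.28191.
So P(green next | data) = Σ P(green next | H) P(H | data) = (1/5)(0.28191) + (3/10)(0.24282) + (1/9)(0.19336) + (1/5)(0.28191) = 0.20709.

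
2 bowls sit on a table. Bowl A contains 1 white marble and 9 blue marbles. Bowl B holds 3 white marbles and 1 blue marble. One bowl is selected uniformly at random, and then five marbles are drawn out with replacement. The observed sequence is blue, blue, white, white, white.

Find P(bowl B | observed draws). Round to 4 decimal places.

0.9702

Compute the likelihood of the observed sequence for each case: P(data | bowl A) = (9/10)(9/10)(1/10)(1/10)(1/10) = 0.00081; P(data | bowl B) = (1/4)(1/4)(3/4)(3/4)(3/4) = 0.026367.
The prior-weighted likelihoods are 1/2 · 0.00081 = 0.000405, 1/2 · 0.026367 = 0.013184; with total 0.013589.
By Bayes' rule, P(bowl B | data) = (0.013184) / (0.013589) = 0.9702.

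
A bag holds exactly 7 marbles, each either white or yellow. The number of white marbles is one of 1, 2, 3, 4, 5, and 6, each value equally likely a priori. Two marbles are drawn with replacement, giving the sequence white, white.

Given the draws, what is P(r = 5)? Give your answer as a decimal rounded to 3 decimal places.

0.275

The likelihood of the observed sequence under each hypothesis: P(data | r = 1) = (1/7)(1/7) = 1/49; P(data | r = 2) = (2/7)(2/7) = 4/49; P(data | r = 3) = (3/7)(3/7) = 9/49; P(data | r = 4) = (4/7)(4/7) = 16/49; P(data | r = 5) = (5/7)(5/7) = 25/49; P(data | r = 6) = (6/7)(6/7) = 36/49.
Multiplying each by its prior: 1/6 · 1/49 = 1/294, 1/6 · 4/49 = 2/147, 1/6 · 9/49 = 3/98, 1/6 · 16/49 = 8/147, 1/6 · 25/49 = 25/294, 1/6 · 36/49 = 6/49; summing to 13/42.
Hence P(r = 5 | data) = (25/294) / (13/42) = 25/91.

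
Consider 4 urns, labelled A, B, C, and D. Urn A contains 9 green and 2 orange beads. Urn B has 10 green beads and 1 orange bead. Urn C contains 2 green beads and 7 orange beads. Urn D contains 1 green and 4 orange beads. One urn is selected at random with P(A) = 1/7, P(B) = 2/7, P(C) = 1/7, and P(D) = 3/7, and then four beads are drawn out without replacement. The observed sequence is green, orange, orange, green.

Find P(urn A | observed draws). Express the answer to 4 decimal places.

The likelihood of the observed sequence under each hypothesis: P(data | urn A) = (9/11)(2/10)(1/9)(8/8) = 0.018182; P(data | urn B) = (10/11)(1/10)(0/9) = 0; P(data | urn C) = (2/9)(7/8)(6/7)(1/6) = 0.027778; P(data | urn D) = (1/5)(4/4)(3/3)(0/2) = 0.
The prior-weighted likelihoods are 1/7 · 0.018182 = 0.0025974, 2/7 · 0 = 0, 1/7 · 0.027778 = 0.0039683, 3/7 · 0 = 0; with total 0.0065657.
So P(urn A | data) = (0.0025974) / (0.0065657) = 0.3956.

0.3956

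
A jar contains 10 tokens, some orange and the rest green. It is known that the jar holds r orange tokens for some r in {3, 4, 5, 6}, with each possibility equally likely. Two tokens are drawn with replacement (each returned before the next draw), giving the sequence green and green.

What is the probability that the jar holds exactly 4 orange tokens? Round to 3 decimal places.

Compute the likelihood of the observed sequence for each case: P(data | r = 3) = (7/10)(7/10) = 49/100; P(data | r = 4) = (6/10)(6/10) = 9/25; P(data | r = 5) = (5/10)(5/10) = 1/4; P(data | r = 6) = (4/10)(4/10) = 4/25.
Weighting by the prior gives 1/4 · 49/100 = 49/400, 1/4 · 9/25 = 9/100, 1/4 · 1/4 = 1/16, 1/4 · 4/25 = 1/25; summing to 63/200.
Hence P(r = 4 | data) = (9/100) / (63/200) = 2/7.

0.286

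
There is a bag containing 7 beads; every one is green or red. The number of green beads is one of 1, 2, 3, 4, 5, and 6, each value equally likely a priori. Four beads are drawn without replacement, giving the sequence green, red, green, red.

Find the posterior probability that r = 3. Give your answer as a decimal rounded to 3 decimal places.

0.321

Under each hypothesis, the probability of the observed sequence is: P(data | r = 1) = (1/7)(6/6)(0/5) = 0; P(data | r = 2) = (2/7)(5/6)(1/5)(4/4) = 1/21; P(data | r = 3) = (3/7)(4/6)(2/5)(3/4) = 3/35; P(data | r = 4) = (4/7)(3/6)(3/5)(2/4) = 3/35; P(data | r = 5) = (5/7)(2/6)(4/5)(1/4) = 1/21; P(data | r = 6) = (6/7)(1/6)(5/5)(0/4) = 0.
Multiplying each by its prior: 1/6 · 0 = 0, 1/6 · 1/21 = 1/126, 1/6 · 3/35 = 1/70, 1/6 · 3/35 = 1/70, 1/6 · 1/21 = 1/126, 1/6 · 0 = 0; with total 2/45.
Hence P(r = 3 | data) = (1/70) / (2/45) = 9/28.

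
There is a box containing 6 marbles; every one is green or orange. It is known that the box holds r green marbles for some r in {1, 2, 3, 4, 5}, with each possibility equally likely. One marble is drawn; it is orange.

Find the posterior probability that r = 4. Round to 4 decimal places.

0.1333

Under each hypothesis, the probability of this draw is: P(data | r = 1) = (5/6) = 5/6; P(data | r = 2) = (4/6) = 2/3; P(data | r = 3) = (3/6) = 1/2; P(data | r = 4) = (2/6) = 1/3; P(data | r = 5) = (1/6) = 1/6.
Multiplying each by its prior: 1/5 · 5/6 = 1/6, 1/5 · 2/3 = 2/15, 1/5 · 1/2 = 1/10, 1/5 · 1/3 = 1/15, 1/5 · 1/6 = 1/30; summing to 1/2.
So P(r = 4 | data) = (1/15) / (1/2) = 2/15.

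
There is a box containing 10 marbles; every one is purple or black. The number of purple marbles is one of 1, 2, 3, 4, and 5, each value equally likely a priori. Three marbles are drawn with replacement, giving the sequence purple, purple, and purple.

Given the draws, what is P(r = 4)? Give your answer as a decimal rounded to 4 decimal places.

For each hypothesis, P(data | H) works out to: P(data | r = 1) = (1/10)(1/10)(1/10) = 0.001; P(data | r = 2) = (2/10)(2/10)(2/10) = 0.008; P(data | r = 3) = (3/10)(3/10)(3/10) = 0.027; P(data | r = 4) = (4/10)(4/10)(4/10) = 0.064; P(data | r = 5) = (5/10)(5/10)(5/10) = 0.125.
Weighting by the prior gives 1/5 · 0.001 = 0.0002, 1/5 · 0.008 = 0.0016, 1/5 · 0.027 = 0.0054, 1/5 · 0.064 = 0.0128, 1/5 · 0.125 = 0.025; these sum to 0.045.
Therefore the posterior P(r = 4 | data) = (0.0128) / (0.045) = 0.28444.

0.2844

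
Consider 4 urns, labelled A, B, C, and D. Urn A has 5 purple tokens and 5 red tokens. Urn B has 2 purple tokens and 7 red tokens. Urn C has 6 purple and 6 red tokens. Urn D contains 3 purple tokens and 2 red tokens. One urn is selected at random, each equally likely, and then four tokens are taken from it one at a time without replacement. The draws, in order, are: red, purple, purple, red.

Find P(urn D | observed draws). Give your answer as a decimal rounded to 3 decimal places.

The likelihood of the observed sequence under each hypothesis: P(data | urn A) = (5/10)(5/9)(4/8)(4/7) = 0.079365; P(data | urn B) = (7/9)(2/8)(1/7)(6/6) = 0.027778; P(data | urn C) = (6/12)(6/11)(5/10)(5/9) = 0.075758; P(data | urn D) = (2/5)(3/4)(2/3)(1/2) = 0.1.
The prior-weighted likelihoods are 1/4 · 0.079365 = 0.019841, 1/4 · 0.027778 = 0.0069444, 1/4 · 0.075758 = 0.018939, 1/4 · 0.1 = 0.025; these sum to 0.070725.
So P(urn D | data) = (0.025) / (0.070725) = 0.35348.

0.353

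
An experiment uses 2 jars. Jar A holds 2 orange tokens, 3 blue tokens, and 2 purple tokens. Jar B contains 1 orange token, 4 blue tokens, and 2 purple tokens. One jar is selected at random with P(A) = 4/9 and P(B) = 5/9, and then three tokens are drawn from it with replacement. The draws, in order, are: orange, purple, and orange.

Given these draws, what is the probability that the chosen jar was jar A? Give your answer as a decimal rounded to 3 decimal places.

The likelihood of the observed sequence under each hypothesis: P(data | jar A) = (2/7)(2/7)(2/7) = 0.023324; P(data | jar B) = (1/7)(2/7)(1/7) = 0.0058309.
Weighting by the prior gives 4/9 · 0.023324 = 0.010366, 5/9 · 0.0058309 = 0.0032394; summing to 0.013605.
Hence P(jar A | data) = (0.010366) / (0.013605) = 0.7619.

0.762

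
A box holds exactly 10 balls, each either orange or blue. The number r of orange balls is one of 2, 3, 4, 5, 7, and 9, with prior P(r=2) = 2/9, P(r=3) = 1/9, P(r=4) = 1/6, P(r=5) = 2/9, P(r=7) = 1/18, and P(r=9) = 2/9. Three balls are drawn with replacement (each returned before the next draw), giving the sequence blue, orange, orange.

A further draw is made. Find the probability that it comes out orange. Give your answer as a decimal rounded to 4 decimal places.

Compute the likelihood of the observed sequence for each case: P(data | r = 2) = (8/10)(2/10)(2/10) = 0.032; P(data | r = 3) = (7/10)(3/10)(3/10) = 0.063; P(data | r = 4) = (6/10)(4/10)(4/10) = 0.096; P(data | r = 5) = (5/10)(5/10)(5/10) = 0.125; P(data | r = 7) = (3/10)(7/10)(7/10) = 0.147; P(data | r = 9) = (1/10)(9/10)(9/10) = 0.081.
The prior-weighted likelihoods are 2/9 · 0.032 = 0.0071111, 1/9 · 0.063 = 0.007, 1/6 · 0.096 = 0.016, 2/9 · 0.125 = 0.027778, 1/18 · 0.147 = 0.0081667, 2/9 · 0.081 = 0.018; these sum to 0.084056.
Dividing through by the total gives posterior P(r = 2 | data) = 0.0846, P(r = 3 | data) = 0.083278, P(r = 4 | data) = 0.19035, P(r = 5 | data) = 0.33047, P(r = 7 | data) = 0.097158, P(r = 9 | data) = 0.21414.
So P(orange next | data) = Σ P(orange next | H) P(H | data) = (1/5)(0.0846) + (3/10)(0.083278) + (2/5)(0.19035) + (1/2)(0.33047) + (7/10)(0.097158) + (9/10)(0.21414) = 0.54402.

0.5440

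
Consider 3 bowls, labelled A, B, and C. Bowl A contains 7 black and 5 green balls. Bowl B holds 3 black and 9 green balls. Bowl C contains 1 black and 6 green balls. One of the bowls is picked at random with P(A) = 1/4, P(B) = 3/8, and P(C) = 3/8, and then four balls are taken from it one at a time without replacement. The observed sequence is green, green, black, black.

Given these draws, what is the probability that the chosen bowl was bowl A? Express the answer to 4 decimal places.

0.5645

For each hypothesis, P(data | H) works out to: P(data | bowl A) = (5/12)(4/11)(7/10)(6/9) = 7/99; P(data | bowl B) = (9/12)(8/11)(3/10)(2/9) = 2/55; P(data | bowl C) = (6/7)(5/6)(1/5)(0/4) = 0.
Weighting by the prior gives 1/4 · 7/99 = 7/396, 3/8 · 2/55 = 3/220, 3/8 · 0 = 0; summing to 31/990.
By Bayes' rule, P(bowl A | data) = (7/396) / (31/990) = 35/62.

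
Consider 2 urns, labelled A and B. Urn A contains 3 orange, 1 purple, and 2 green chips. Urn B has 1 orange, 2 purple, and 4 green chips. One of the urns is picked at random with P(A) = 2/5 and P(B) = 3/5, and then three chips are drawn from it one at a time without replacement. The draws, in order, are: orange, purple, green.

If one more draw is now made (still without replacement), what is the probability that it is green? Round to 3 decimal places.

0.556

The likelihood of the observed sequence under each hypothesis: P(data | urn A) = (3/6)(1/5)(2/4) = 1/20; P(data | urn B) = (1/7)(2/6)(4/5) = 4/105.
Weighting by the prior gives 2/5 · 1/20 = 1/50, 3/5 · 4/105 = 4/175; with total 3/70.
Normalising, the posterior is P(urn A | data) = 7/15, P(urn B | data) = 8/15.
The predictive probability is P(green next | data) = (1/3)(7/15) + (3/4)(8/15) = 5/9.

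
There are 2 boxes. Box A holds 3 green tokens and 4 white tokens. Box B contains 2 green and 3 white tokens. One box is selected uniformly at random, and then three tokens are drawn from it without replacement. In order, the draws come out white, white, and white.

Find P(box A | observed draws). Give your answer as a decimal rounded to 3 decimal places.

0.533

Under each hypothesis, the probability of the observed sequence is: P(data | box A) = (4/7)(3/6)(2/5) = 4/35; P(data | box B) = (3/5)(2/4)(1/3) = 1/10.
Multiplying each by its prior: 1/2 · 4/35 = 2/35, 1/2 · 1/10 = 1/20; these sum to 3/28.
So P(box A | data) = (2/35) / (3/28) = 8/15.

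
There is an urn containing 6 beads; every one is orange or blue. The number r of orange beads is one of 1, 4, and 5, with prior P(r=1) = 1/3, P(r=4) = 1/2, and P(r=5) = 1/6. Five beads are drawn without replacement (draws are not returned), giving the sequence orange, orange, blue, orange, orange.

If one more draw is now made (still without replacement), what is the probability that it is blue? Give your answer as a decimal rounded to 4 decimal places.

The likelihood of the observed sequence under each hypothesis: P(data | r = 1) = (1/6)(0/5) = 0; P(data | r = 4) = (4/6)(3/5)(2/4)(2/3)(1/2) = 1/15; P(data | r = 5) = (5/6)(4/5)(1/4)(3/3)(2/2) = 1/6.
Weighting by the prior gives 1/3 · 0 = 0, 1/2 · 1/15 = 1/30, 1/6 · 1/6 = 1/36; these sum to 11/180.
The posterior is then P(r = 1 | data) = 0, P(r = 4 | data) = 6/11, P(r = 5 | data) = 5/11.
The predictive probability is P(blue next | data) = (1)(6/11) + (0)(5/11) = 6/11.

0.5455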